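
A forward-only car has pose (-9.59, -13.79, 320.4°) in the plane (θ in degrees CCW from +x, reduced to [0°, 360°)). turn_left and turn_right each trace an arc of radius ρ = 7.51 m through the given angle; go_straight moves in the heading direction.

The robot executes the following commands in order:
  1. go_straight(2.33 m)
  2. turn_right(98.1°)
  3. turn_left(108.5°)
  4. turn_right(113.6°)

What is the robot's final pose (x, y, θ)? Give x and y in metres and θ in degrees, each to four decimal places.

(-5.2602, -51.2642, 217.2000°)

set_pose: (x, y, θ) = (-9.5900, -13.7900, 320.4000°), ρ = 7.51
go_straight(2.33): x += 2.33·cos θ, y += 2.33·sin θ → (-7.7947, -15.2752, 320.4000°)
turn_right(98.1°): centre at ρ to the right, rotate −98.1° → (-7.5274, -26.6164, 222.3000°)
turn_left(108.5°): centre at ρ to the left, rotate +108.5° → (-6.1369, -38.7267, 330.8000°)
turn_right(113.6°): centre at ρ to the right, rotate −113.6° → (-5.2602, -51.2642, 217.2000°)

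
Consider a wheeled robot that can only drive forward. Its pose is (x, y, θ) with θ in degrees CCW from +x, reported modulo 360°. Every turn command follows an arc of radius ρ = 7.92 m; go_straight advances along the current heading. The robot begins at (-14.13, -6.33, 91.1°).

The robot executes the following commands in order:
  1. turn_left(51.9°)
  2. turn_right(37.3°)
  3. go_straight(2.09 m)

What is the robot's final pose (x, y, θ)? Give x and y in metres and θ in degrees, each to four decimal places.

set_pose: (x, y, θ) = (-14.1300, -6.3300, 91.1000°), ρ = 7.92
turn_left(51.9°): centre at ρ to the left, rotate +51.9° → (-17.2822, -0.1569, 143.0000°)
turn_right(37.3°): centre at ρ to the right, rotate −37.3° → (-20.1403, 4.0252, 105.7000°)
go_straight(2.09): x += 2.09·cos θ, y += 2.09·sin θ → (-20.7059, 6.0372, 105.7000°)

(-20.7059, 6.0372, 105.7000°)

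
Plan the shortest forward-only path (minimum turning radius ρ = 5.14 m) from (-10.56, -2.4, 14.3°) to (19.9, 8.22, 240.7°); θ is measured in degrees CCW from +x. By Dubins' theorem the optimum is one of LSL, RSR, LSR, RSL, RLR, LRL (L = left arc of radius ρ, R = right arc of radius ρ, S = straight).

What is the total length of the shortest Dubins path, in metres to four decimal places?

Let ψ = atan2(Δy, Δx) = atan2(10.62, 30.46) = 19.2213° be the start→goal bearing.
Normalize: d = |goal − start| / ρ = 32.258270/5.14 = 6.275928, α = (θ_start − ψ) mod 360° = 355.0787° = 6.197292 rad, β = (θ_goal − ψ) mod 360° = 221.4787° = 3.865532 rad.
Common terms: sin α = -0.085788, cos α = 0.996313, sin β = -0.662341, cos β = -0.749202, cos(α−β) = -0.689620, d² = 39.387273. Work in radians in the unit-radius frame; every candidate has L = ρ·(t + p + q).
LSL: p² = 2 + d² − 2cos(α−β) + 2d(sin α − sin β) = 50.003334; p = √p² = 7.071304; φ = atan2(cos β − cos α, d + sin α − sin β) = -0.249423 rad; t = (φ − α) mod 2π = 6.119655 rad, q = (β − φ) mod 2π = 4.114955 rad → L = 5.14·(6.119655 + 7.071304 + 4.114955) = 5.14·17.305914 = 88.952399 m
RSR: p² = 2 + d² − 2cos(α−β) + 2d(sin β − sin α) = 35.529691; p = √p² = 5.960679; φ = atan2(cos α − cos β, d − sin α + sin β) = 0.297194 rad; t = (α − φ) mod 2π = 5.900098 rad, q = (φ − β) mod 2π = 2.714847 rad → L = 5.14·(5.900098 + 5.960679 + 2.714847) = 5.14·14.575624 = 74.918707 m
LSR: p² = d² − 2 + 2cos(α−β) + 2d(sin α + sin β) = 26.617627; p = √p² = 5.159227; φ = atan2(−cos α − cos β, d + sin α + sin β) − atan2(−2, p) = 0.325145 rad; t = (φ − α) mod 2π = 0.411038 rad, q = (φ − β) mod 2π = 2.742798 rad → L = 5.14·(0.411038 + 5.159227 + 2.742798) = 5.14·8.313064 = 42.729150 m
RSL: p² = d² − 2 + 2cos(α−β) − 2d(sin α + sin β) = 45.398441; p = √p² = 6.737837; φ = atan2(cos α + cos β, d − sin α − sin β) − atan2(2, p) = -0.253381 rad; t = (α − φ) mod 2π = 0.167488 rad, q = (β − φ) mod 2π = 4.118913 rad → L = 5.14·(0.167488 + 6.737837 + 4.118913) = 5.14·11.024238 = 56.664581 m
RLR: c = (6 − d² + 2cos(α−β) + 2d(sin α − sin β))/8 = -3.441211, |c| > 1 → infeasible
LRL: c = (6 − d² + 2cos(α−β) − 2d(sin α − sin β))/8 = -5.250417, |c| > 1 → infeasible
Shortest: LSR with L = 42.729150 m ≈ 42.7291 m

42.7291 m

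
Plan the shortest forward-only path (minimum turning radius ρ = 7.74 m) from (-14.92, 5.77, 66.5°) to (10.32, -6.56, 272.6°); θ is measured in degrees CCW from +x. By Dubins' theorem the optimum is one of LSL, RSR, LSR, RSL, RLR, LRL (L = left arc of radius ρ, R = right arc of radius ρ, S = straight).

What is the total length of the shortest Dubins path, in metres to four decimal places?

34.9473 m

Let ψ = atan2(Δy, Δx) = atan2(-12.33, 25.24) = -26.0360° be the start→goal bearing.
Normalize: d = |goal − start| / ρ = 28.090684/7.74 = 3.629287, α = (θ_start − ψ) mod 360° = 92.5360° = 1.615058 rad, β = (θ_goal − ψ) mod 360° = 298.6360° = 5.212181 rad.
Common terms: sin α = 0.999021, cos α = -0.044247, sin β = -0.877682, cos β = 0.479243, cos(α−β) = -0.898028, d² = 13.171726. Work in radians in the unit-radius frame; every candidate has L = ρ·(t + p + q).
LSL: p² = 2 + d² − 2cos(α−β) + 2d(sin α − sin β) = 30.589968; p = √p² = 5.530820; φ = atan2(cos β − cos α, d + sin α − sin β) = 0.094792 rad; t = (φ − α) mod 2π = 4.762919 rad, q = (β − φ) mod 2π = 5.117390 rad → L = 7.74·(4.762919 + 5.530820 + 5.117390) = 7.74·15.411129 = 119.282137 m
RSR: p² = 2 + d² − 2cos(α−β) + 2d(sin β − sin α) = 3.345594; p = √p² = 1.829097; φ = atan2(cos α − cos β, d − sin α + sin β) = -0.290260 rad; t = (α − φ) mod 2π = 1.905318 rad, q = (φ − β) mod 2π = 0.780744 rad → L = 7.74·(1.905318 + 1.829097 + 0.780744) = 7.74·4.515158 = 34.947325 m
LSR: p² = d² − 2 + 2cos(α−β) + 2d(sin α + sin β) = 10.256415; p = √p² = 3.202564; φ = atan2(−cos α − cos β, d + sin α + sin β) − atan2(−2, p) = 0.442776 rad; t = (φ − α) mod 2π = 5.110903 rad, q = (φ − β) mod 2π = 1.513780 rad → L = 7.74·(5.110903 + 3.202564 + 1.513780) = 7.74·9.827247 = 76.062891 m
RSL: p² = d² − 2 + 2cos(α−β) − 2d(sin α + sin β) = 8.494927; p = √p² = 2.914606; φ = atan2(cos α + cos β, d − sin α − sin β) − atan2(2, p) = -0.478030 rad; t = (α − φ) mod 2π = 2.093088 rad, q = (β − φ) mod 2π = 5.690211 rad → L = 7.74·(2.093088 + 2.914606 + 5.690211) = 7.74·10.697905 = 82.801785 m
RLR: c = (6 − d² + 2cos(α−β) + 2d(sin α − sin β))/8 = 0.581801; p = 2π − arccos c = 5.333330 rad; φ = atan2(cos α − cos β, d − sin α + sin β) = -0.290260 rad; t = (α − φ + p/2) mod 2π = 4.571983 rad, q = (α − β − t + p) mod 2π = 3.447409 rad → L = 7.74·(4.571983 + 5.333330 + 3.447409) = 7.74·13.352722 = 103.350065 m
LRL: c = (6 − d² + 2cos(α−β) − 2d(sin α − sin β))/8 = -2.823746, |c| > 1 → infeasible
Shortest: RSR with L = 34.947325 m ≈ 34.9473 m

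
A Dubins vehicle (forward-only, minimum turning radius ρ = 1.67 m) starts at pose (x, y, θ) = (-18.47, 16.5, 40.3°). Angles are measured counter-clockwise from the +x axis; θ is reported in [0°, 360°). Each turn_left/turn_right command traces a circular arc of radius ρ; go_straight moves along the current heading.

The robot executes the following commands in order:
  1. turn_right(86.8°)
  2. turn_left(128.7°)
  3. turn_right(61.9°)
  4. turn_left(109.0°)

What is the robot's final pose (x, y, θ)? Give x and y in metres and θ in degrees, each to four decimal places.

(-11.5245, 21.2625, 129.3000°)

set_pose: (x, y, θ) = (-18.4700, 16.5000, 40.3000°), ρ = 1.67
turn_right(86.8°): centre at ρ to the right, rotate −86.8° → (-16.1785, 16.3759, -46.5000° ≡ 313.5000°)
turn_left(128.7°): centre at ρ to the left, rotate +128.7° → (-13.3126, 17.2988, 442.2000° ≡ 82.2000°)
turn_right(61.9°): centre at ρ to the right, rotate −61.9° → (-12.2374, 18.6384, 20.3000°)
turn_left(109.0°): centre at ρ to the left, rotate +109.0° → (-11.5245, 21.2625, 129.3000°)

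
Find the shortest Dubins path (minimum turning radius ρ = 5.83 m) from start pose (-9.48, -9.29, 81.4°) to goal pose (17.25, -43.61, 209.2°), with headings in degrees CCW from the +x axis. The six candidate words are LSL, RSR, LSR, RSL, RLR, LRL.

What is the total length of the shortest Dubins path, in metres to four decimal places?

57.2814 m

Let ψ = atan2(Δy, Δx) = atan2(-34.32, 26.73) = -52.0869° be the start→goal bearing.
Normalize: d = |goal − start| / ρ = 43.501210/5.83 = 7.461614, α = (θ_start − ψ) mod 360° = 133.4869° = 2.329786 rad, β = (θ_goal − ψ) mod 360° = 261.2869° = 4.560317 rad.
Common terms: sin α = 0.725532, cos α = -0.688189, sin β = -0.988459, cos β = -0.151487, cos(α−β) = -0.612907, d² = 55.675685. Work in radians in the unit-radius frame; every candidate has L = ρ·(t + p + q).
LSL: p² = 2 + d² − 2cos(α−β) + 2d(sin α − sin β) = 84.479779; p = √p² = 9.191288; φ = atan2(cos β − cos α, d + sin α − sin β) = 0.058426 rad; t = (φ − α) mod 2π = 4.011825 rad, q = (β − φ) mod 2π = 4.501891 rad → L = 5.83·(4.011825 + 9.191288 + 4.501891) = 5.83·17.705004 = 103.220175 m
RSR: p² = 2 + d² − 2cos(α−β) + 2d(sin β − sin α) = 33.323220; p = √p² = 5.772627; φ = atan2(cos α − cos β, d − sin α + sin β) = -0.093108 rad; t = (α − φ) mod 2π = 2.422894 rad, q = (φ − β) mod 2π = 1.629761 rad → L = 5.83·(2.422894 + 5.772627 + 1.629761) = 5.83·9.825281 = 57.281390 m
LSR: p² = d² − 2 + 2cos(α−β) + 2d(sin α + sin β) = 48.526144; p = √p² = 6.966071; φ = atan2(−cos α − cos β, d + sin α + sin β) − atan2(−2, p) = 0.395704 rad; t = (φ − α) mod 2π = 4.349103 rad, q = (φ − β) mod 2π = 2.118573 rad → L = 5.83·(4.349103 + 6.966071 + 2.118573) = 5.83·13.433747 = 78.318745 m
RSL: p² = d² − 2 + 2cos(α−β) − 2d(sin α + sin β) = 56.373598; p = √p² = 7.508235; φ = atan2(cos α + cos β, d − sin α − sin β) − atan2(2, p) = -0.368606 rad; t = (α − φ) mod 2π = 2.698392 rad, q = (β − φ) mod 2π = 4.928923 rad → L = 5.83·(2.698392 + 7.508235 + 4.928923) = 5.83·15.135551 = 88.240261 m
RLR: c = (6 − d² + 2cos(α−β) + 2d(sin α − sin β))/8 = -3.165402, |c| > 1 → infeasible
LRL: c = (6 − d² + 2cos(α−β) − 2d(sin α − sin β))/8 = -9.559972, |c| > 1 → infeasible
Shortest: RSR with L = 57.281390 m ≈ 57.2814 m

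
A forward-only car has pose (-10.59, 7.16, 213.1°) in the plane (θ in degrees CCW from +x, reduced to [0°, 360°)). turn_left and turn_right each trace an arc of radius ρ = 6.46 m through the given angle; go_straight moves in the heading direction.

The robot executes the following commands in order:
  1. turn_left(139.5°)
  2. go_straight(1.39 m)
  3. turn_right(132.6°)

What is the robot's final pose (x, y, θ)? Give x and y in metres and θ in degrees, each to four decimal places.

set_pose: (x, y, θ) = (-10.5900, 7.1600, 213.1000°), ρ = 6.46
turn_left(139.5°): centre at ρ to the left, rotate +139.5° → (-7.8942, -4.6579, 352.6000°)
go_straight(1.39): x += 1.39·cos θ, y += 1.39·sin θ → (-6.5158, -4.8369, 352.6000°)
turn_right(132.6°): centre at ρ to the right, rotate −132.6° → (-3.1954, -16.1917, 220.0000°)

(-3.1954, -16.1917, 220.0000°)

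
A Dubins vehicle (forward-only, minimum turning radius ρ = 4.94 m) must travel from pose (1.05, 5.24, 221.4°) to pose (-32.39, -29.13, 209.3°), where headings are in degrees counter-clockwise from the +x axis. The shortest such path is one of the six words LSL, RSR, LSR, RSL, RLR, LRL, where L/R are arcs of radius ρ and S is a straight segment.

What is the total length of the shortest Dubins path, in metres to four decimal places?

Let ψ = atan2(Δy, Δx) = atan2(-34.37, -33.44) = -134.2142° be the start→goal bearing.
Normalize: d = |goal − start| / ρ = 47.953420/4.94 = 9.707170, α = (θ_start − ψ) mod 360° = 355.6142° = 6.206640 rad, β = (θ_goal − ψ) mod 360° = 343.5142° = 5.995455 rad.
Common terms: sin α = -0.076471, cos α = 0.997072, sin β = -0.283777, cos β = 0.958890, cos(α−β) = 0.977783, d² = 94.229151. Work in radians in the unit-radius frame; every candidate has L = ρ·(t + p + q).
LSL: p² = 2 + d² − 2cos(α−β) + 2d(sin α − sin β) = 98.298290; p = √p² = 9.914549; φ = atan2(cos β − cos α, d + sin α − sin β) = -0.003851 rad; t = (φ − α) mod 2π = 0.072695 rad, q = (β − φ) mod 2π = 5.999306 rad → L = 4.94·(0.072695 + 9.914549 + 5.999306) = 4.94·15.986550 = 78.973556 m
RSR: p² = 2 + d² − 2cos(α−β) + 2d(sin β − sin α) = 90.248878; p = √p² = 9.499941; φ = atan2(cos α − cos β, d − sin α + sin β) = 0.004019 rad; t = (α − φ) mod 2π = 6.202620 rad, q = (φ − β) mod 2π = 0.291750 rad → L = 4.94·(6.202620 + 9.499941 + 0.291750) = 4.94·15.994311 = 79.011897 m
LSR: p² = d² − 2 + 2cos(α−β) + 2d(sin α + sin β) = 87.190741; p = √p² = 9.337598; φ = atan2(−cos α − cos β, d + sin α + sin β) − atan2(−2, p) = 0.004714 rad; t = (φ − α) mod 2π = 0.081260 rad, q = (φ − β) mod 2π = 0.292444 rad → L = 4.94·(0.081260 + 9.337598 + 0.292444) = 4.94·9.711302 = 47.973833 m
RSL: p² = d² − 2 + 2cos(α−β) − 2d(sin α + sin β) = 101.178693; p = √p² = 10.058762; φ = atan2(cos α + cos β, d − sin α − sin β) − atan2(2, p) = -0.004376 rad; t = (α − φ) mod 2π = 6.211016 rad, q = (β − φ) mod 2π = 5.999831 rad → L = 4.94·(6.211016 + 10.058762 + 5.999831) = 4.94·22.269609 = 110.011866 m
RLR: c = (6 − d² + 2cos(α−β) + 2d(sin α − sin β))/8 = -10.281110, |c| > 1 → infeasible
LRL: c = (6 − d² + 2cos(α−β) − 2d(sin α − sin β))/8 = -11.287286, |c| > 1 → infeasible
Shortest: LSR with L = 47.973833 m ≈ 47.9738 m

47.9738 m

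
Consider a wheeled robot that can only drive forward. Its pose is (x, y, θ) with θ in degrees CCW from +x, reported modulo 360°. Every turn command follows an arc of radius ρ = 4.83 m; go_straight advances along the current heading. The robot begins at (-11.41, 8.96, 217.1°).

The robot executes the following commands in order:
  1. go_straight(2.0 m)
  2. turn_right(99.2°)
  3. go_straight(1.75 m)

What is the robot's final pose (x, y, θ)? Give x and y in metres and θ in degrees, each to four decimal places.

set_pose: (x, y, θ) = (-11.4100, 8.9600, 217.1000°), ρ = 4.83
go_straight(2.0): x += 2.0·cos θ, y += 2.0·sin θ → (-13.0052, 7.7536, 217.1000°)
turn_right(99.2°): centre at ρ to the right, rotate −99.2° → (-20.1873, 9.3458, 117.9000°)
go_straight(1.75): x += 1.75·cos θ, y += 1.75·sin θ → (-21.0061, 10.8924, 117.9000°)

(-21.0061, 10.8924, 117.9000°)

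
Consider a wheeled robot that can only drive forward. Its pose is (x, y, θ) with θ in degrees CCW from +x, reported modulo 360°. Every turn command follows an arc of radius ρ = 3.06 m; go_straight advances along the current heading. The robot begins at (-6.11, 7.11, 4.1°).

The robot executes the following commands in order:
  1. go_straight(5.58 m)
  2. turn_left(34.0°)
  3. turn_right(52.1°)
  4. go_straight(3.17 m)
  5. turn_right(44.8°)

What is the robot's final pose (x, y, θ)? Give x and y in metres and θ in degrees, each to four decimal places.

(8.7064, 6.5634, 301.2000°)

set_pose: (x, y, θ) = (-6.1100, 7.1100, 4.1000°), ρ = 3.06
go_straight(5.58): x += 5.58·cos θ, y += 5.58·sin θ → (-0.5443, 7.5090, 4.1000°)
turn_left(34.0°): centre at ρ to the left, rotate +34.0° → (1.1251, 8.1531, 38.1000°)
turn_right(52.1°): centre at ρ to the right, rotate −52.1° → (3.7535, 8.7142, -14.0000° ≡ 346.0000°)
go_straight(3.17): x += 3.17·cos θ, y += 3.17·sin θ → (6.8293, 7.9473, 346.0000°)
turn_right(44.8°): centre at ρ to the right, rotate −44.8° → (8.7064, 6.5634, 301.2000°)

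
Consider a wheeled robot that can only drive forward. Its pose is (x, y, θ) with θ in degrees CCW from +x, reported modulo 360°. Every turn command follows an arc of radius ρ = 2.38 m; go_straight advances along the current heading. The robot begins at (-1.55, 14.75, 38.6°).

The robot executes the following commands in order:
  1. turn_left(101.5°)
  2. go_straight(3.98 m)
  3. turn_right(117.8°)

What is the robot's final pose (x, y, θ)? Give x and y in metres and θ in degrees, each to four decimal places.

(-3.9380, 25.0167, 22.3000°)

set_pose: (x, y, θ) = (-1.5500, 14.7500, 38.6000°), ρ = 2.38
turn_left(101.5°): centre at ρ to the left, rotate +101.5° → (-1.5082, 18.4359, 140.1000°)
go_straight(3.98): x += 3.98·cos θ, y += 3.98·sin θ → (-4.5615, 20.9888, 140.1000°)
turn_right(117.8°): centre at ρ to the right, rotate −117.8° → (-3.9380, 25.0167, 22.3000°)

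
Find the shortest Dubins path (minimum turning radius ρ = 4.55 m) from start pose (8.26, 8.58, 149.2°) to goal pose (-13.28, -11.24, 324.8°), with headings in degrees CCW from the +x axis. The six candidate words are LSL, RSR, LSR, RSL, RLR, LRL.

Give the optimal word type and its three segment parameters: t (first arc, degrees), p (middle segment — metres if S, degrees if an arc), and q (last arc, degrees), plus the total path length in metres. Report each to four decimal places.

LSL: t = 67.1203°, p = 20.5871 m, q = 108.4797°, L = 34.5320 m

Let ψ = atan2(Δy, Δx) = atan2(-19.82, -21.54) = -137.3813° be the start→goal bearing.
Normalize: d = |goal − start| / ρ = 29.271215/4.55 = 6.433234, α = (θ_start − ψ) mod 360° = 286.5813° = 5.001788 rad, β = (θ_goal − ψ) mod 360° = 102.1813° = 1.783401 rad.
Common terms: sin α = -0.958416, cos α = 0.285376, sin β = 0.977485, cos β = -0.211006, cos(α−β) = -0.997053, d² = 41.386499. Work in radians in the unit-radius frame; every candidate has L = ρ·(t + p + q).
LSL: p² = 2 + d² − 2cos(α−β) + 2d(sin α − sin β) = 20.472406; p = √p² = 4.524644; φ = atan2(cos β − cos α, d + sin α − sin β) = -0.109928 rad; t = (φ − α) mod 2π = 1.171470 rad, q = (β − φ) mod 2π = 1.893328 rad → L = 4.55·(1.171470 + 4.524644 + 1.893328) = 4.55·7.589442 = 34.531963 m
RSR: p² = 2 + d² − 2cos(α−β) + 2d(sin β − sin α) = 70.288804; p = √p² = 8.383842; φ = atan2(cos α − cos β, d − sin α + sin β) = 0.059242 rad; t = (α − φ) mod 2π = 4.942546 rad, q = (φ − β) mod 2π = 4.559026 rad → L = 4.55·(4.942546 + 8.383842 + 4.559026) = 4.55·17.885414 = 81.378635 m
LSR: p² = d² − 2 + 2cos(α−β) + 2d(sin α + sin β) = 37.637746; p = √p² = 6.134961; φ = atan2(−cos α − cos β, d + sin α + sin β) − atan2(−2, p) = 0.303611 rad; t = (φ − α) mod 2π = 1.585008 rad, q = (φ − β) mod 2π = 4.803396 rad → L = 4.55·(1.585008 + 6.134961 + 4.803396) = 4.55·12.523365 = 56.981310 m
RSL: p² = d² − 2 + 2cos(α−β) − 2d(sin α + sin β) = 37.147042; p = √p² = 6.094837; φ = atan2(cos α + cos β, d − sin α − sin β) − atan2(2, p) = -0.305481 rad; t = (α − φ) mod 2π = 5.307269 rad, q = (β − φ) mod 2π = 2.088882 rad → L = 4.55·(5.307269 + 6.094837 + 2.088882) = 4.55·13.490988 = 61.383996 m
RLR: c = (6 − d² + 2cos(α−β) + 2d(sin α − sin β))/8 = -7.786100, |c| > 1 → infeasible
LRL: c = (6 − d² + 2cos(α−β) − 2d(sin α − sin β))/8 = -1.559051, |c| > 1 → infeasible
Shortest: LSL with L = 34.531963 m ≈ 34.5320 m
Convert LSL to answer units (arcs ×180/π): t = 1.171470·180/π = 67.1203°, p = ρ·p = 4.55·4.524644 = 20.5871 m, q = 1.893328·180/π = 108.4797°, L = 34.5320 m.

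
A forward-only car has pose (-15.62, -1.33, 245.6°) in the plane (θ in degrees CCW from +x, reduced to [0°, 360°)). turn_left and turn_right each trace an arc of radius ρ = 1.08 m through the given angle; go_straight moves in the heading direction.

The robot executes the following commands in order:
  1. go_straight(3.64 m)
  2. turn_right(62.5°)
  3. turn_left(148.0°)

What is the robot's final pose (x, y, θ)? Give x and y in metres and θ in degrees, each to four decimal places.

set_pose: (x, y, θ) = (-15.6200, -1.3300, 245.6000°), ρ = 1.08
go_straight(3.64): x += 3.64·cos θ, y += 3.64·sin θ → (-17.1237, -4.6449, 245.6000°)
turn_right(62.5°): centre at ρ to the right, rotate −62.5° → (-18.0488, -5.2772, 183.1000°)
turn_left(148.0°): centre at ρ to the left, rotate +148.0° → (-18.5124, -7.3011, 331.1000°)

(-18.5124, -7.3011, 331.1000°)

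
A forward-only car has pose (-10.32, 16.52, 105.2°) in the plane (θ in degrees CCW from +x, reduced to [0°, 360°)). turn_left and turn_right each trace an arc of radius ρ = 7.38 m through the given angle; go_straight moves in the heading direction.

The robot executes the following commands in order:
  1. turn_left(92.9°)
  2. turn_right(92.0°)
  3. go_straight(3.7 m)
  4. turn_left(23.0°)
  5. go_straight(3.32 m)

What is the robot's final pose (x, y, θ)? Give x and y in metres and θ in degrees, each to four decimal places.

(-33.6012, 35.3072, 129.1000°)

set_pose: (x, y, θ) = (-10.3200, 16.5200, 105.2000°), ρ = 7.38
turn_left(92.9°): centre at ρ to the left, rotate +92.9° → (-19.7346, 21.5998, 198.1000°)
turn_right(92.0°): centre at ρ to the right, rotate −92.0° → (-29.1180, 26.5681, 106.1000°)
go_straight(3.7): x += 3.7·cos θ, y += 3.7·sin θ → (-30.1440, 30.1230, 106.1000°)
turn_left(23.0°): centre at ρ to the left, rotate +23.0° → (-31.5073, 32.7308, 129.1000°)
go_straight(3.32): x += 3.32·cos θ, y += 3.32·sin θ → (-33.6012, 35.3072, 129.1000°)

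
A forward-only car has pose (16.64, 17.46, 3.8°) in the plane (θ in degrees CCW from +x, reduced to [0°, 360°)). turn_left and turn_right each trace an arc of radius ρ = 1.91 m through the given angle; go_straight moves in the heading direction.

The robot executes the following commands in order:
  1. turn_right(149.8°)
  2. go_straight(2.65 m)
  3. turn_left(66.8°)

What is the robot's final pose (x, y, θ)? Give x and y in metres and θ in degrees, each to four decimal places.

set_pose: (x, y, θ) = (16.6400, 17.4600, 3.8000°), ρ = 1.91
turn_right(149.8°): centre at ρ to the right, rotate −149.8° → (17.8346, 13.9707, -146.0000° ≡ 214.0000°)
go_straight(2.65): x += 2.65·cos θ, y += 2.65·sin θ → (15.6377, 12.4889, 214.0000°)
turn_left(66.8°): centre at ρ to the left, rotate +66.8° → (14.8296, 10.5475, 280.8000°)

(14.8296, 10.5475, 280.8000°)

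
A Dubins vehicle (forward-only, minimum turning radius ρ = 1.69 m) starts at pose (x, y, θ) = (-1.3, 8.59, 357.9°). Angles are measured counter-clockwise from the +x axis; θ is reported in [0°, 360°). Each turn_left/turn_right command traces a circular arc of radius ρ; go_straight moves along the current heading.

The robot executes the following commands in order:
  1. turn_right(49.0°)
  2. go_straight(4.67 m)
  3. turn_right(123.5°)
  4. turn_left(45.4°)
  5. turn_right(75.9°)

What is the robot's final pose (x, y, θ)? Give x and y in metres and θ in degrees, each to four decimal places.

(-1.4475, 0.5076, 154.9000°)

set_pose: (x, y, θ) = (-1.3000, 8.5900, 357.9000°), ρ = 1.69
turn_right(49.0°): centre at ρ to the right, rotate −49.0° → (-0.0467, 7.9624, 308.9000°)
go_straight(4.67): x += 4.67·cos θ, y += 4.67·sin θ → (2.8859, 4.3280, 308.9000°)
turn_right(123.5°): centre at ρ to the right, rotate −123.5° → (1.7297, 1.5842, 185.4000°)
turn_left(45.4°): centre at ρ to the left, rotate +45.4° → (0.5791, 0.9699, 230.8000°)
turn_right(75.9°): centre at ρ to the right, rotate −75.9° → (-1.4475, 0.5076, 154.9000°)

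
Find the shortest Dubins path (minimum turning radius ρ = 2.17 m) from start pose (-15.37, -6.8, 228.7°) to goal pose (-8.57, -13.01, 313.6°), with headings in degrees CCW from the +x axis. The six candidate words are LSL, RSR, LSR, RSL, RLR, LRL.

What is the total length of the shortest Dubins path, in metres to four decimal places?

Let ψ = atan2(Δy, Δx) = atan2(-6.21, 6.80) = -42.4034° be the start→goal bearing.
Normalize: d = |goal − start| / ρ = 9.208914/2.17 = 4.243739, α = (θ_start − ψ) mod 360° = 271.1034° = 4.731647 rad, β = (θ_goal − ψ) mod 360° = 356.0034° = 6.213432 rad.
Common terms: sin α = -0.999815, cos α = 0.019257, sin β = -0.069697, cos β = 0.997568, cos(α−β) = 0.088894, d² = 18.009323. Work in radians in the unit-radius frame; every candidate has L = ρ·(t + p + q).
LSL: p² = 2 + d² − 2cos(α−β) + 2d(sin α − sin β) = 11.937179; p = √p² = 3.455022; φ = atan2(cos β − cos α, d + sin α − sin β) = 0.287083 rad; t = (φ − α) mod 2π = 1.838621 rad, q = (β − φ) mod 2π = 5.926349 rad → L = 2.17·(1.838621 + 3.455022 + 5.926349) = 2.17·11.219992 = 24.347383 m
RSR: p² = 2 + d² − 2cos(α−β) + 2d(sin β − sin α) = 27.725889; p = √p² = 5.265538; φ = atan2(cos α − cos β, d − sin α + sin β) = -0.186881 rad; t = (α − φ) mod 2π = 4.918528 rad, q = (φ − β) mod 2π = 6.166058 rad → L = 2.17·(4.918528 + 5.265538 + 6.166058) = 2.17·16.350124 = 35.479769 m
LSR: p² = d² − 2 + 2cos(α−β) + 2d(sin α + sin β) = 7.109657; p = √p² = 2.666394; φ = atan2(−cos α − cos β, d + sin α + sin β) − atan2(−2, p) = 0.333541 rad; t = (φ − α) mod 2π = 1.885079 rad, q = (φ − β) mod 2π = 0.403294 rad → L = 2.17·(1.885079 + 2.666394 + 0.403294) = 2.17·4.954767 = 10.751844 m
RSL: p² = d² − 2 + 2cos(α−β) − 2d(sin α + sin β) = 25.264566; p = √p² = 5.026387; φ = atan2(cos α + cos β, d − sin α − sin β) − atan2(2, p) = -0.189606 rad; t = (α − φ) mod 2π = 4.921253 rad, q = (β − φ) mod 2π = 0.119852 rad → L = 2.17·(4.921253 + 5.026387 + 0.119852) = 2.17·10.067493 = 21.846459 m
RLR: c = (6 − d² + 2cos(α−β) + 2d(sin α − sin β))/8 = -2.465736, |c| > 1 → infeasible
LRL: c = (6 − d² + 2cos(α−β) − 2d(sin α − sin β))/8 = -0.492147; p = 2π − arccos c = 4.197834 rad; φ = atan2(cos β − cos α, d + sin α − sin β) = 0.287083 rad; t = (φ − α + p/2) mod 2π = 3.937538 rad, q = (β − α − t + p) mod 2π = 1.742080 rad → L = 2.17·(3.937538 + 4.197834 + 1.742080) = 2.17·9.877453 = 21.434073 m
Shortest: LSR with L = 10.751844 m ≈ 10.7518 m

10.7518 m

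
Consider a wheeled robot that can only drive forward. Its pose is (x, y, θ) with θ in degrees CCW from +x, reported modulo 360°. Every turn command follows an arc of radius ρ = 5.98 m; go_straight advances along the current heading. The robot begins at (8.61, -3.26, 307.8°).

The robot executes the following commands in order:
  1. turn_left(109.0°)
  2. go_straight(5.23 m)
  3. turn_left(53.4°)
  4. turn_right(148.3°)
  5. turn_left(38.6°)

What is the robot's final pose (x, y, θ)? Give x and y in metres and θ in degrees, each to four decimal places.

(34.8552, 12.3432, 0.5000°)

set_pose: (x, y, θ) = (8.6100, -3.2600, 307.8000°), ρ = 5.98
turn_left(109.0°): centre at ρ to the left, rotate +109.0° → (18.3390, -2.8692, 416.8000° ≡ 56.8000°)
go_straight(5.23): x += 5.23·cos θ, y += 5.23·sin θ → (21.2027, 1.5070, 56.8000°)
turn_left(53.4°): centre at ρ to the left, rotate +53.4° → (21.8111, 6.8463, 110.2000°)
turn_right(148.3°): centre at ρ to the right, rotate −148.3° → (31.1131, 13.6171, -38.1000° ≡ 321.9000°)
turn_left(38.6°): centre at ρ to the left, rotate +38.6° → (34.8552, 12.3432, 360.5000° ≡ 0.5000°)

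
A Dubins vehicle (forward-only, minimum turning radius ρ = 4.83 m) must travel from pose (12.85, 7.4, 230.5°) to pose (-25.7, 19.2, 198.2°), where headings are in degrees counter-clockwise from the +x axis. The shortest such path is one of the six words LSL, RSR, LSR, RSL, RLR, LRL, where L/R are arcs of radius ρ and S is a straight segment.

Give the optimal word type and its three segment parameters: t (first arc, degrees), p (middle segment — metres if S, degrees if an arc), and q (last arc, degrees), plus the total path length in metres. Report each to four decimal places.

Let ψ = atan2(Δy, Δx) = atan2(11.80, -38.55) = 162.9809° be the start→goal bearing.
Normalize: d = |goal − start| / ρ = 40.315537/4.83 = 8.346902, α = (θ_start − ψ) mod 360° = 67.5191° = 1.178431 rad, β = (θ_goal − ψ) mod 360° = 35.2191° = 0.614690 rad.
Common terms: sin α = 0.924007, cos α = 0.382375, sin β = 0.576705, cos β = 0.816952, cos(α−β) = 0.845262, d² = 69.670773. Work in radians in the unit-radius frame; every candidate has L = ρ·(t + p + q).
LSL: p² = 2 + d² − 2cos(α−β) + 2d(sin α − sin β) = 75.778042; p = √p² = 8.705058; φ = atan2(cos β − cos α, d + sin α − sin β) = 0.049943 rad; t = (φ − α) mod 2π = 5.154697 rad, q = (β − φ) mod 2π = 0.564747 rad → L = 4.83·(5.154697 + 8.705058 + 0.564747) = 4.83·14.424502 = 69.670347 m
RSR: p² = 2 + d² − 2cos(α−β) + 2d(sin β − sin α) = 64.182457; p = √p² = 8.011395; φ = atan2(cos α − cos β, d − sin α + sin β) = -0.054272 rad; t = (α − φ) mod 2π = 1.232703 rad, q = (φ − β) mod 2π = 5.614224 rad → L = 4.83·(1.232703 + 8.011395 + 5.614224) = 4.83·14.858322 = 71.765696 m
LSR: p² = d² − 2 + 2cos(α−β) + 2d(sin α + sin β) = 94.413898; p = √p² = 9.716681; φ = atan2(−cos α − cos β, d + sin α + sin β) − atan2(−2, p) = 0.081805 rad; t = (φ − α) mod 2π = 5.186559 rad, q = (φ − β) mod 2π = 5.750300 rad → L = 4.83·(5.186559 + 9.716681 + 5.750300) = 4.83·20.653540 = 99.756600 m
RSL: p² = d² − 2 + 2cos(α−β) − 2d(sin α + sin β) = 44.308696; p = √p² = 6.656478; φ = atan2(cos α + cos β, d − sin α − sin β) − atan2(2, p) = -0.118456 rad; t = (α − φ) mod 2π = 1.296887 rad, q = (β − φ) mod 2π = 0.733146 rad → L = 4.83·(1.296887 + 6.656478 + 0.733146) = 4.83·8.686511 = 41.955848 m
RLR: c = (6 − d² + 2cos(α−β) + 2d(sin α − sin β))/8 = -7.022807, |c| > 1 → infeasible
LRL: c = (6 − d² + 2cos(α−β) − 2d(sin α − sin β))/8 = -8.472255, |c| > 1 → infeasible
Shortest: RSL with L = 41.955848 m ≈ 41.9558 m
Convert RSL to answer units (arcs ×180/π): t = 1.296887·180/π = 74.3062°, p = ρ·p = 4.83·6.656478 = 32.1508 m, q = 0.733146·180/π = 42.0062°, L = 41.9558 m.

RSL: t = 74.3062°, p = 32.1508 m, q = 42.0062°, L = 41.9558 m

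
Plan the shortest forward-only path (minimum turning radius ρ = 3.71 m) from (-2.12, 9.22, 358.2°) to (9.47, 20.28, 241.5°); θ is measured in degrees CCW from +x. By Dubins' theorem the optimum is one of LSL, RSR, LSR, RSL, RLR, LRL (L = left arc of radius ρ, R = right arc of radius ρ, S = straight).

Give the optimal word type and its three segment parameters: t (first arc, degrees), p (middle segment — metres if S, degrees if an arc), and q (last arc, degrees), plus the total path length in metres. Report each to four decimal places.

LSR: t = 86.9945°, p = 9.7781 m, q = 203.6945°, L = 28.6007 m

Let ψ = atan2(Δy, Δx) = atan2(11.06, 11.59) = 43.6595° be the start→goal bearing.
Normalize: d = |goal − start| / ρ = 16.020353/3.71 = 4.318154, α = (θ_start − ψ) mod 360° = 314.5405° = 5.489767 rad, β = (θ_goal − ψ) mod 360° = 197.8405° = 3.452967 rad.
Common terms: sin α = -0.712755, cos α = 0.701413, sin β = -0.306367, cos β = -0.951913, cos(α−β) = -0.449319, d² = 18.646457. Work in radians in the unit-radius frame; every candidate has L = ρ·(t + p + q).
LSL: p² = 2 + d² − 2cos(α−β) + 2d(sin α − sin β) = 18.035403; p = √p² = 4.246811; φ = atan2(cos β − cos α, d + sin α − sin β) = -0.399882 rad; t = (φ − α) mod 2π = 0.393536 rad, q = (β − φ) mod 2π = 3.852850 rad → L = 3.71·(0.393536 + 4.246811 + 3.852850) = 3.71·8.493197 = 31.509761 m
RSR: p² = 2 + d² − 2cos(α−β) + 2d(sin β − sin α) = 25.054787; p = √p² = 5.005476; φ = atan2(cos α − cos β, d − sin α + sin β) = 0.336625 rad; t = (α − φ) mod 2π = 5.153141 rad, q = (φ − β) mod 2π = 3.166843 rad → L = 3.71·(5.153141 + 5.005476 + 3.166843) = 3.71·13.325460 = 49.437458 m
LSR: p² = d² − 2 + 2cos(α−β) + 2d(sin α + sin β) = 6.946359; p = √p² = 2.635595; φ = atan2(−cos α − cos β, d + sin α + sin β) − atan2(−2, p) = 0.724922 rad; t = (φ − α) mod 2π = 1.518341 rad, q = (φ − β) mod 2π = 3.555140 rad → L = 3.71·(1.518341 + 2.635595 + 3.555140) = 3.71·7.709076 = 28.600672 m
RSL: p² = d² − 2 + 2cos(α−β) − 2d(sin α + sin β) = 24.549279; p = √p² = 4.954723; φ = atan2(cos α + cos β, d − sin α − sin β) − atan2(2, p) = -0.430553 rad; t = (α − φ) mod 2π = 5.920320 rad, q = (β − φ) mod 2π = 3.883521 rad → L = 3.71·(5.920320 + 4.954723 + 3.883521) = 3.71·14.758563 = 54.754269 m
RLR: c = (6 − d² + 2cos(α−β) + 2d(sin α − sin β))/8 = -2.131848, |c| > 1 → infeasible
LRL: c = (6 − d² + 2cos(α−β) − 2d(sin α − sin β))/8 = -1.254425, |c| > 1 → infeasible
Shortest: LSR with L = 28.600672 m ≈ 28.6007 m
Convert LSR to answer units (arcs ×180/π): t = 1.518341·180/π = 86.9945°, p = ρ·p = 3.71·2.635595 = 9.7781 m, q = 3.555140·180/π = 203.6945°, L = 28.6007 m.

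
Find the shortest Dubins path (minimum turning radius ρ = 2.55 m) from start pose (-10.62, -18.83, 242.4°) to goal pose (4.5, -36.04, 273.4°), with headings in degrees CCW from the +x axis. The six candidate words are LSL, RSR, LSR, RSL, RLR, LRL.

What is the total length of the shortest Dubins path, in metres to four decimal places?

Let ψ = atan2(Δy, Δx) = atan2(-17.21, 15.12) = -48.6988° be the start→goal bearing.
Normalize: d = |goal − start| / ρ = 22.908481/2.55 = 8.983718, α = (θ_start − ψ) mod 360° = 291.0988° = 5.080632 rad, β = (θ_goal − ψ) mod 360° = 322.0988° = 5.621684 rad.
Common terms: sin α = -0.932961, cos α = 0.359977, sin β = -0.614302, cos β = 0.789071, cos(α−β) = 0.857167, d² = 80.707190. Work in radians in the unit-radius frame; every candidate has L = ρ·(t + p + q).
LSL: p² = 2 + d² − 2cos(α−β) + 2d(sin α − sin β) = 75.267365; p = √p² = 8.675677; φ = atan2(cos β − cos α, d + sin α − sin β) = 0.049480 rad; t = (φ − α) mod 2π = 1.252033 rad, q = (β − φ) mod 2π = 5.572205 rad → L = 2.55·(1.252033 + 8.675677 + 5.572205) = 2.55·15.499914 = 39.524781 m
RSR: p² = 2 + d² − 2cos(α−β) + 2d(sin β − sin α) = 86.718345; p = √p² = 9.312269; φ = atan2(cos α − cos β, d − sin α + sin β) = -0.046095 rad; t = (α − φ) mod 2π = 5.126727 rad, q = (φ − β) mod 2π = 0.615406 rad → L = 2.55·(5.126727 + 9.312269 + 0.615406) = 2.55·15.054402 = 38.388724 m
LSR: p² = d² − 2 + 2cos(α−β) + 2d(sin α + sin β) = 52.621174; p = √p² = 7.254045; φ = atan2(−cos α − cos β, d + sin α + sin β) − atan2(−2, p) = 0.115721 rad; t = (φ − α) mod 2π = 1.318274 rad, q = (φ − β) mod 2π = 0.777222 rad → L = 2.55·(1.318274 + 7.254045 + 0.777222) = 2.55·9.349542 = 23.841332 m
RSL: p² = d² − 2 + 2cos(α−β) − 2d(sin α + sin β) = 108.221874; p = √p² = 10.402974; φ = atan2(cos α + cos β, d − sin α − sin β) − atan2(2, p) = -0.081254 rad; t = (α − φ) mod 2π = 5.161886 rad, q = (β − φ) mod 2π = 5.702938 rad → L = 2.55·(5.161886 + 10.402974 + 5.702938) = 2.55·21.267799 = 54.232887 m
RLR: c = (6 − d² + 2cos(α−β) + 2d(sin α − sin β))/8 = -9.839793, |c| > 1 → infeasible
LRL: c = (6 − d² + 2cos(α−β) − 2d(sin α − sin β))/8 = -8.408421, |c| > 1 → infeasible
Shortest: LSR with L = 23.841332 m ≈ 23.8413 m

23.8413 m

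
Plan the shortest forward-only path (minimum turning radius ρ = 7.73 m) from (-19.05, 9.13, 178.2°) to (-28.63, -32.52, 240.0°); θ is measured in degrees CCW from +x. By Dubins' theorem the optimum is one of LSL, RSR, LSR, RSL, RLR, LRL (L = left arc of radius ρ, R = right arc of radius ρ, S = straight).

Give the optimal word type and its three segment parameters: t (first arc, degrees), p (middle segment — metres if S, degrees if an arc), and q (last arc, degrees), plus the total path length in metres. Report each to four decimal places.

LSR: t = 90.7159°, p = 30.3567 m, q = 28.9159°, L = 46.4967 m

Let ψ = atan2(Δy, Δx) = atan2(-41.65, -9.58) = -102.9534° be the start→goal bearing.
Normalize: d = |goal − start| / ρ = 42.737558/7.73 = 5.528792, α = (θ_start − ψ) mod 360° = 281.1534° = 4.907053 rad, β = (θ_goal − ψ) mod 360° = 342.9534° = 5.985666 rad.
Common terms: sin α = -0.981113, cos α = 0.193437, sin β = -0.293149, cos β = 0.956067, cos(α−β) = 0.472551, d² = 30.567536. Work in radians in the unit-radius frame; every candidate has L = ρ·(t + p + q).
LSL: p² = 2 + d² − 2cos(α−β) + 2d(sin α − sin β) = 24.015219; p = √p² = 4.900533; φ = atan2(cos β − cos α, d + sin α − sin β) = 0.156257 rad; t = (φ − α) mod 2π = 1.532389 rad, q = (β − φ) mod 2π = 5.829409 rad → L = 7.73·(1.532389 + 4.900533 + 5.829409) = 7.73·12.262331 = 94.787821 m
RSR: p² = 2 + d² − 2cos(α−β) + 2d(sin β − sin α) = 39.229649; p = √p² = 6.263358; φ = atan2(cos α − cos β, d − sin α + sin β) = -0.122063 rad; t = (α − φ) mod 2π = 5.029116 rad, q = (φ − β) mod 2π = 0.175456 rad → L = 7.73·(5.029116 + 6.263358 + 0.175456) = 7.73·11.467929 = 88.647095 m
LSR: p² = d² − 2 + 2cos(α−β) + 2d(sin α + sin β) = 15.422381; p = √p² = 3.927134; φ = atan2(−cos α − cos β, d + sin α + sin β) − atan2(−2, p) = 0.207159 rad; t = (φ − α) mod 2π = 1.583291 rad, q = (φ − β) mod 2π = 0.504678 rad → L = 7.73·(1.583291 + 3.927134 + 0.504678) = 7.73·6.015103 = 46.496750 m
RSL: p² = d² − 2 + 2cos(α−β) − 2d(sin α + sin β) = 43.602893; p = √p² = 6.603249; φ = atan2(cos α + cos β, d − sin α − sin β) − atan2(2, p) = -0.126710 rad; t = (α − φ) mod 2π = 5.033763 rad, q = (β − φ) mod 2π = 6.112377 rad → L = 7.73·(5.033763 + 6.603249 + 6.112377) = 7.73·17.749388 = 137.202773 m
RLR: c = (6 − d² + 2cos(α−β) + 2d(sin α − sin β))/8 = -3.903706, |c| > 1 → infeasible
LRL: c = (6 − d² + 2cos(α−β) − 2d(sin α − sin β))/8 = -2.001902, |c| > 1 → infeasible
Shortest: LSR with L = 46.496750 m ≈ 46.4967 m
Convert LSR to answer units (arcs ×180/π): t = 1.583291·180/π = 90.7159°, p = ρ·p = 7.73·3.927134 = 30.3567 m, q = 0.504678·180/π = 28.9159°, L = 46.4967 m.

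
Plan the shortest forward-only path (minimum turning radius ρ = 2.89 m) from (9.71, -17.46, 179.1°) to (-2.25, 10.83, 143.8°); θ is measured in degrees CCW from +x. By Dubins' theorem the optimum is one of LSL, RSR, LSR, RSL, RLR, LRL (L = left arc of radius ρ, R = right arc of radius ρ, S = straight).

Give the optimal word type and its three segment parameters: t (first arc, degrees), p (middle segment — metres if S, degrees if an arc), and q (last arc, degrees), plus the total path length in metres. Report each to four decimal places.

Let ψ = atan2(Δy, Δx) = atan2(28.29, -11.96) = 112.9169° be the start→goal bearing.
Normalize: d = |goal − start| / ρ = 30.714259/2.89 = 10.627771, α = (θ_start − ψ) mod 360° = 66.1831° = 1.155113 rad, β = (θ_goal − ψ) mod 360° = 30.8831° = 0.539012 rad.
Common terms: sin α = 0.914841, cos α = 0.403815, sin β = 0.513288, cos β = 0.858216, cos(α−β) = 0.816138, d² = 112.949522. Work in radians in the unit-radius frame; every candidate has L = ρ·(t + p + q).
LSL: p² = 2 + d² − 2cos(α−β) + 2d(sin α − sin β) = 121.852462; p = √p² = 11.038680; φ = atan2(cos β − cos α, d + sin α − sin β) = 0.041176 rad; t = (φ − α) mod 2π = 5.169248 rad, q = (β − φ) mod 2π = 0.497836 rad → L = 2.89·(5.169248 + 11.038680 + 0.497836) = 2.89·16.705764 = 48.279659 m
RSR: p² = 2 + d² − 2cos(α−β) + 2d(sin β − sin α) = 104.782031; p = √p² = 10.236309; φ = atan2(cos α − cos β, d − sin α + sin β) = -0.044406 rad; t = (α − φ) mod 2π = 1.199519 rad, q = (φ − β) mod 2π = 5.699768 rad → L = 2.89·(1.199519 + 10.236309 + 5.699768) = 2.89·17.135596 = 49.521872 m
LSR: p² = d² − 2 + 2cos(α−β) + 2d(sin α + sin β) = 142.937447; p = √p² = 11.955645; φ = atan2(−cos α − cos β, d + sin α + sin β) − atan2(−2, p) = 0.061448 rad; t = (φ − α) mod 2π = 5.189521 rad, q = (φ − β) mod 2π = 5.805622 rad → L = 2.89·(5.189521 + 11.955645 + 5.805622) = 2.89·22.950788 = 66.327777 m
RSL: p² = d² − 2 + 2cos(α−β) − 2d(sin α + sin β) = 82.226147; p = √p² = 9.067863; φ = atan2(cos α + cos β, d − sin α − sin β) − atan2(2, p) = -0.080752 rad; t = (α − φ) mod 2π = 1.235865 rad, q = (β − φ) mod 2π = 0.619764 rad → L = 2.89·(1.235865 + 9.067863 + 0.619764) = 2.89·10.923492 = 31.568891 m
RLR: c = (6 − d² + 2cos(α−β) + 2d(sin α − sin β))/8 = -12.097754, |c| > 1 → infeasible
LRL: c = (6 − d² + 2cos(α−β) − 2d(sin α − sin β))/8 = -14.231558, |c| > 1 → infeasible
Shortest: RSL with L = 31.568891 m ≈ 31.5689 m
Convert RSL to answer units (arcs ×180/π): t = 1.235865·180/π = 70.8098°, p = ρ·p = 2.89·9.067863 = 26.2061 m, q = 0.619764·180/π = 35.5098°, L = 31.5689 m.

RSL: t = 70.8098°, p = 26.2061 m, q = 35.5098°, L = 31.5689 m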